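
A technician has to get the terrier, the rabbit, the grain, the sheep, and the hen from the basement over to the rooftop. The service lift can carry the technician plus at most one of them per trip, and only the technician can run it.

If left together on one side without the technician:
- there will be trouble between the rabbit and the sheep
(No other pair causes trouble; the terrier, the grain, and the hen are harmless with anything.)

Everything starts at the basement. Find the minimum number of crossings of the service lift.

9

Counting alone: the technician can take at most 1 across per trip to the rooftop, so moving all 5 needs at least 5 loaded trips out, with a return between consecutive ones — at least 9 crossings.
The plan below uses exactly 9 crossings, so it is optimal:
1. Technician goes to the rooftop with the rabbit.  [the basement: the grain, the hen, the sheep, the terrier | the rooftop: the rabbit]
2. Technician goes back to the basement alone.  [the basement: the grain, the hen, the sheep, the terrier | the rooftop: the rabbit]
3. Technician goes to the rooftop with the terrier.  [the basement: the grain, the hen, the sheep | the rooftop: the rabbit, the terrier]
4. Technician goes back to the basement alone.  [the basement: the grain, the hen, the sheep | the rooftop: the rabbit, the terrier]
5. Technician goes to the rooftop with the grain.  [the basement: the hen, the sheep | the rooftop: the grain, the rabbit, the terrier]
6. Technician goes back to the basement alone.  [the basement: the hen, the sheep | the rooftop: the grain, the rabbit, the terrier]
7. Technician goes to the rooftop with the hen.  [the basement: the sheep | the rooftop: the grain, the hen, the rabbit, the terrier]
8. Technician goes back to the basement alone.  [the basement: the sheep | the rooftop: the grain, the hen, the rabbit, the terrier]
9. Technician goes to the rooftop with the sheep.  [the basement: — | the rooftop: the grain, the hen, the rabbit, the sheep, the terrier]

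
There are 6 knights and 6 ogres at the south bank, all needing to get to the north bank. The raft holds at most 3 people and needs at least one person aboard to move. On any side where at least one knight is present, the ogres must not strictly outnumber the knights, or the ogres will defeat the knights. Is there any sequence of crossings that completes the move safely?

Following every safe sequence of crossings from the start, the most of the 12 that can be at the north bank as the raft arrives there on crossings 1, 3, 5 is 3, 5, 6 respectively; the best ever achieved is 6 of 12.
From crossing 7 on, no configuration arises that was not already reachable earlier: only 17 distinct safe configurations (who is on which side, and where the raft is) can ever be reached, none of them has everyone across, and every continuation just revisits them. They are: 0 knights + 0 ogres across (raft back at the start); 0 knights + 1 ogre across (raft there); 0 knights + 1 ogre across (raft back at the start); 0 knights + 2 ogres across (raft there); 0 knights + 2 ogres across (raft back at the start); 0 knights + 3 ogres across (raft there); 0 knights + 3 ogres across (raft back at the start); 0 knights + 4 ogres across (raft there); 0 knights + 4 ogres across (raft back at the start); 0 knights + 5 ogres across (raft there); 0 knights + 5 ogres across (raft back at the start); 0 knights + 6 ogres across (raft there); 1 knight + 1 ogre across (raft there); 1 knight + 1 ogre across (raft back at the start); 2 knights + 2 ogres across (raft there); 2 knights + 2 ogres across (raft back at the start); 3 knights + 3 ogres across (raft there). So no valid plan exists.

No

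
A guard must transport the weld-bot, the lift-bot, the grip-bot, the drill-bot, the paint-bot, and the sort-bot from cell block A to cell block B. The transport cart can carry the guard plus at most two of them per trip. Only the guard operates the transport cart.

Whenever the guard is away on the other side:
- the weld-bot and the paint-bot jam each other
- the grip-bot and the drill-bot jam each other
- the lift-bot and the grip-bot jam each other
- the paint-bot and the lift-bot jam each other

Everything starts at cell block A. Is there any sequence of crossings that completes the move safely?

Yes

1. Guard goes to cell block B with the grip-bot and the paint-bot.  [cell block A: the drill-bot, the lift-bot, the sort-bot, the weld-bot | cell block B: the grip-bot, the paint-bot]
2. Guard goes back to cell block A alone.  [cell block A: the drill-bot, the lift-bot, the sort-bot, the weld-bot | cell block B: the grip-bot, the paint-bot]
3. Guard goes to cell block B with the lift-bot and the weld-bot.  [cell block A: the drill-bot, the sort-bot | cell block B: the grip-bot, the lift-bot, the paint-bot, the weld-bot]
4. Guard goes back to cell block A with the grip-bot and the paint-bot.  [cell block A: the drill-bot, the grip-bot, the paint-bot, the sort-bot | cell block B: the lift-bot, the weld-bot]
5. Guard goes to cell block B with the drill-bot and the sort-bot.  [cell block A: the grip-bot, the paint-bot | cell block B: the drill-bot, the lift-bot, the sort-bot, the weld-bot]
6. Guard goes back to cell block A alone.  [cell block A: the grip-bot, the paint-bot | cell block B: the drill-bot, the lift-bot, the sort-bot, the weld-bot]
7. Guard goes to cell block B with the grip-bot and the paint-bot.  [cell block A: — | cell block B: the drill-bot, the grip-bot, the lift-bot, the paint-bot, the sort-bot, the weld-bot]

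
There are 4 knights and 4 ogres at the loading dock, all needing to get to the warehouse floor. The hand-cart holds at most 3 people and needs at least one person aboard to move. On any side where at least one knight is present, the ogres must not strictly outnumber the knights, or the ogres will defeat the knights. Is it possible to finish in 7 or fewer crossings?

No

Counting alone: each trip to the warehouse floor takes at most 3 across and each return brings at least 1 back, so after t trips out (and t−1 returns) at most 3t − (t−1) of the 8 are across; that first reaches 8 at t = 4, so at least 7 crossings are needed.
The safety rule pushes this higher. Following every safe sequence of crossings, the most of the 8 that can be at the warehouse floor as the hand-cart arrives there on crossing 7 is 7 — never all 8.
So the move cannot be finished within 7 crossings. (The shortest complete plan takes 9:)
1. 2 ogres → the warehouse floor.  (the loading dock: 4K 2O; the warehouse floor: 0K 2O)
2. 1 ogre ← the loading dock.  (the loading dock: 4K 3O; the warehouse floor: 0K 1O)
3. 3 ogres → the warehouse floor.  (the loading dock: 4K 0O; the warehouse floor: 0K 4O)
4. 1 ogre ← the loading dock.  (the loading dock: 4K 1O; the warehouse floor: 0K 3O)
5. 3 knights → the warehouse floor.  (the loading dock: 1K 1O; the warehouse floor: 3K 3O)
6. 1 knight and 1 ogre ← the loading dock.  (the loading dock: 2K 2O; the warehouse floor: 2K 2O)
7. 2 knights → the warehouse floor.  (the loading dock: 0K 2O; the warehouse floor: 4K 2O)
8. 1 ogre ← the loading dock.  (the loading dock: 0K 3O; the warehouse floor: 4K 1O)
9. 3 ogres → the warehouse floor.  (the loading dock: 0K 0O; the warehouse floor: 4K 4O)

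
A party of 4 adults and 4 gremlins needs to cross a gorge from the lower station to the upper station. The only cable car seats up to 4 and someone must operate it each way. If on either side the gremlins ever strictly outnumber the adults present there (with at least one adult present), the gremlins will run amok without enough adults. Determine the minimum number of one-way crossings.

5

Counting alone: each trip to the upper station takes at most 4 across and each return brings at least 1 back, so after t trips out (and t−1 returns) at most 4t − (t−1) of the 8 are across; that first reaches 8 at t = 3, so at least 5 crossings are needed.
The plan below uses exactly 5 crossings, so it is optimal:
1. 2 gremlins → the upper station.  (the lower station: 4A 2G; the upper station: 0A 2G)
2. 1 gremlin ← the lower station.  (the lower station: 4A 3G; the upper station: 0A 1G)
3. 4 adults → the upper station.  (the lower station: 0A 3G; the upper station: 4A 1G)
4. 1 gremlin ← the lower station.  (the lower station: 0A 4G; the upper station: 4A 0G)
5. 4 gremlins → the upper station.  (the lower station: 0A 0G; the upper station: 4A 4G)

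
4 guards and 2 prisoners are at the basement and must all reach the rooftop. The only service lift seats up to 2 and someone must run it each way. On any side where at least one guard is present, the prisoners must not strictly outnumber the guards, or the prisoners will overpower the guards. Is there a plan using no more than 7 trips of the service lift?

Counting alone: each trip to the rooftop takes at most 2 across and each return brings at least 1 back, so after t trips out (and t−1 returns) at most 2t − (t−1) of the 6 are across; that first reaches 6 at t = 5, so at least 9 crossings are needed.
Since 7 < 9, 7 crossings cannot be enough. (The shortest complete plan in fact takes 9:)
1. 2 prisoners → the rooftop.  (the basement: 4G 0P; the rooftop: 0G 2P)
2. 1 prisoner ← the basement.  (the basement: 4G 1P; the rooftop: 0G 1P)
3. 2 guards → the rooftop.  (the basement: 2G 1P; the rooftop: 2G 1P)
4. 1 prisoner ← the basement.  (the basement: 2G 2P; the rooftop: 2G 0P)
5. 2 prisoners → the rooftop.  (the basement: 2G 0P; the rooftop: 2G 2P)
6. 1 prisoner ← the basement.  (the basement: 2G 1P; the rooftop: 2G 1P)
7. 1 guard and 1 prisoner → the rooftop.  (the basement: 1G 0P; the rooftop: 3G 2P)
8. 1 prisoner ← the basement.  (the basement: 1G 1P; the rooftop: 3G 1P)
9. 1 guard and 1 prisoner → the rooftop.  (the basement: 0G 0P; the rooftop: 4G 2P)

No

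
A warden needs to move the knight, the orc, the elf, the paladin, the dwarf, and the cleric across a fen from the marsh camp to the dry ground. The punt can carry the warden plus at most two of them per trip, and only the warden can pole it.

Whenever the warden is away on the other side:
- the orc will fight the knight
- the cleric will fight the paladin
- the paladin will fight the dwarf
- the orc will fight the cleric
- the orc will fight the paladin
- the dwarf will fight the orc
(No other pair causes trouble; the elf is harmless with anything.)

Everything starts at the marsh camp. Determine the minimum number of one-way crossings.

Counting alone: the warden can take at most 2 across per trip to the dry ground, so moving all 6 needs at least 3 loaded trips out, with a return between consecutive ones — at least 5 crossings.
The safety rule pushes this higher. Following every safe sequence of crossings, the most of the 6 that can be at the dry ground as the punt arrives there on crossings 5, 7 is 4, 5 respectively — never all 6.
So no plan with fewer than 9 crossings exists, and this one achieves 9:
1. Warden goes to the dry ground with the orc and the paladin.  [the marsh camp: the cleric, the dwarf, the elf, the knight | the dry ground: the orc, the paladin]
2. Warden goes back to the marsh camp with the orc.  [the marsh camp: the cleric, the dwarf, the elf, the knight, the orc | the dry ground: the paladin]
3. Warden goes to the dry ground with the knight and the orc.  [the marsh camp: the cleric, the dwarf, the elf | the dry ground: the knight, the orc, the paladin]
4. Warden goes back to the marsh camp with the orc.  [the marsh camp: the cleric, the dwarf, the elf, the orc | the dry ground: the knight, the paladin]
5. Warden goes to the dry ground with the elf and the orc.  [the marsh camp: the cleric, the dwarf | the dry ground: the elf, the knight, the orc, the paladin]
6. Warden goes back to the marsh camp with the orc.  [the marsh camp: the cleric, the dwarf, the orc | the dry ground: the elf, the knight, the paladin]
7. Warden goes to the dry ground with the cleric and the dwarf.  [the marsh camp: the orc | the dry ground: the cleric, the dwarf, the elf, the knight, the paladin]
8. Warden goes back to the marsh camp with the paladin.  [the marsh camp: the orc, the paladin | the dry ground: the cleric, the dwarf, the elf, the knight]
9. Warden goes to the dry ground with the orc and the paladin.  [the marsh camp: — | the dry ground: the cleric, the dwarf, the elf, the knight, the orc, the paladin]

9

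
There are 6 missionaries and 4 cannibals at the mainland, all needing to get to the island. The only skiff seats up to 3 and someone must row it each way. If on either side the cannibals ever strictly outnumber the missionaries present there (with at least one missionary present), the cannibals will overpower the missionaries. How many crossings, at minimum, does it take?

9

Counting alone: each trip to the island takes at most 3 across and each return brings at least 1 back, so after t trips out (and t−1 returns) at most 3t − (t−1) of the 10 are across; that first reaches 10 at t = 5, so at least 9 crossings are needed.
The plan below uses exactly 9 crossings, so it is optimal:
1. 2 cannibals → the island.  (the mainland: 6M 2C; the island: 0M 2C)
2. 1 cannibal ← the mainland.  (the mainland: 6M 3C; the island: 0M 1C)
3. 3 cannibals → the island.  (the mainland: 6M 0C; the island: 0M 4C)
4. 1 cannibal ← the mainland.  (the mainland: 6M 1C; the island: 0M 3C)
5. 3 missionaries → the island.  (the mainland: 3M 1C; the island: 3M 3C)
6. 1 cannibal ← the mainland.  (the mainland: 3M 2C; the island: 3M 2C)
7. 1 missionary and 2 cannibals → the island.  (the mainland: 2M 0C; the island: 4M 4C)
8. 1 cannibal ← the mainland.  (the mainland: 2M 1C; the island: 4M 3C)
9. 2 missionaries and 1 cannibal → the island.  (the mainland: 0M 0C; the island: 6M 4C)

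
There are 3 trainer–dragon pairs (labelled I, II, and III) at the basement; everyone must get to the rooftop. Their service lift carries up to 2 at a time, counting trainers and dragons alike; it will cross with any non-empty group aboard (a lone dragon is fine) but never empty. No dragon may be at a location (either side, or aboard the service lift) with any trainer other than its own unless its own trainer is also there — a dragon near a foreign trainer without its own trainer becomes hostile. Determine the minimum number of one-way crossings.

Counting alone: each trip to the rooftop takes at most 2 across and each return brings at least 1 back, so after t trips out (and t−1 returns) at most 2t − (t−1) of the 6 are across; that first reaches 6 at t = 5, so at least 9 crossings are needed.
The safety rule pushes this higher. Following every safe sequence of crossings, the most of the 6 that can be at the rooftop as the service lift arrives there on crossing 9 is 5 — never all 6.
So no plan with fewer than 11 crossings exists, and this one achieves 11:
1. dragon I and trainer I cross → the rooftop.
2. trainer I crosses ← the basement.
3. dragon II and dragon III cross → the rooftop.
4. dragon I crosses ← the basement.
5. trainer II and trainer III cross → the rooftop.
6. dragon II and trainer II cross ← the basement.
7. trainer I and trainer II cross → the rooftop.
8. dragon III crosses ← the basement.
9. dragon I and dragon II cross → the rooftop.
10. trainer III crosses ← the basement.
11. dragon III and trainer III cross → the rooftop.

11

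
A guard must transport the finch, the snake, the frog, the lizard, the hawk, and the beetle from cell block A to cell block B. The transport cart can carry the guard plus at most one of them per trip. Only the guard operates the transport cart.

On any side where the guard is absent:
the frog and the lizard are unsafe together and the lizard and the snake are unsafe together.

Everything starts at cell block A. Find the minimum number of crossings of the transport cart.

13

Counting alone: the guard can take at most 1 across per trip to cell block B, so moving all 6 needs at least 6 loaded trips out, with a return between consecutive ones — at least 11 crossings.
The safety rule pushes this higher. Following every safe sequence of crossings, the most of the 6 that can be at cell block B as the transport cart arrives there on crossing 11 is 5 — never all 6.
So no plan with fewer than 13 crossings exists, and this one achieves 13:
1. Guard goes to cell block B with the lizard.  [cell block A: the beetle, the finch, the frog, the hawk, the snake | cell block B: the lizard]
2. Guard goes back to cell block A alone.  [cell block A: the beetle, the finch, the frog, the hawk, the snake | cell block B: the lizard]
3. Guard goes to cell block B with the finch.  [cell block A: the beetle, the frog, the hawk, the snake | cell block B: the finch, the lizard]
4. Guard goes back to cell block A alone.  [cell block A: the beetle, the frog, the hawk, the snake | cell block B: the finch, the lizard]
5. Guard goes to cell block B with the snake.  [cell block A: the beetle, the frog, the hawk | cell block B: the finch, the lizard, the snake]
6. Guard goes back to cell block A with the lizard.  [cell block A: the beetle, the frog, the hawk, the lizard | cell block B: the finch, the snake]
7. Guard goes to cell block B with the frog.  [cell block A: the beetle, the hawk, the lizard | cell block B: the finch, the frog, the snake]
8. Guard goes back to cell block A alone.  [cell block A: the beetle, the hawk, the lizard | cell block B: the finch, the frog, the snake]
9. Guard goes to cell block B with the hawk.  [cell block A: the beetle, the lizard | cell block B: the finch, the frog, the hawk, the snake]
10. Guard goes back to cell block A alone.  [cell block A: the beetle, the lizard | cell block B: the finch, the frog, the hawk, the snake]
11. Guard goes to cell block B with the beetle.  [cell block A: the lizard | cell block B: the beetle, the finch, the frog, the hawk, the snake]
12. Guard goes back to cell block A alone.  [cell block A: the lizard | cell block B: the beetle, the finch, the frog, the hawk, the snake]
13. Guard goes to cell block B with the lizard.  [cell block A: — | cell block B: the beetle, the finch, the frog, the hawk, the lizard, the snake]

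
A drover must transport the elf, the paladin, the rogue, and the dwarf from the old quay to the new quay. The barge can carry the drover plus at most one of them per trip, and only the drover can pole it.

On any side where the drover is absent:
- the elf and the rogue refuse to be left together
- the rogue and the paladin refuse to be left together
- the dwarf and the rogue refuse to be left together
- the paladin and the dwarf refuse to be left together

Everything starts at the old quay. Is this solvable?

Whatever the first load, the items left behind include a forbidden pair without the drover. No opening move is safe, so no plan exists.

No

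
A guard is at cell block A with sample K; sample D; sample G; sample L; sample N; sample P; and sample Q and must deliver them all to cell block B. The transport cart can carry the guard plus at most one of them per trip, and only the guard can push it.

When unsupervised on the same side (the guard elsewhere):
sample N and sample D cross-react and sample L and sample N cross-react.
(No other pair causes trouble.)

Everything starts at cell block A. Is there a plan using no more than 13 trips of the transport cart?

No

Counting alone: the guard can take at most 1 across per trip to cell block B, so moving all 7 needs at least 7 loaded trips out, with a return between consecutive ones — at least 13 crossings.
The safety rule pushes this higher. Following every safe sequence of crossings, the most of the 7 that can be at cell block B as the transport cart arrives there on crossing 13 is 6 — never all 7.
So the move cannot be finished within 13 crossings. (The shortest complete plan takes 15:)
1. Guard goes to cell block B with sample N.
2. Guard goes back to cell block A alone.
3. Guard goes to cell block B with sample K.
4. Guard goes back to cell block A alone.
5. Guard goes to cell block B with sample D.
6. Guard goes back to cell block A with sample N.
7. Guard goes to cell block B with sample L.
8. Guard goes back to cell block A alone.
9. Guard goes to cell block B with sample G.
10. Guard goes back to cell block A alone.
11. Guard goes to cell block B with sample P.
12. Guard goes back to cell block A alone.
13. Guard goes to cell block B with sample Q.
14. Guard goes back to cell block A alone.
15. Guard goes to cell block B with sample N.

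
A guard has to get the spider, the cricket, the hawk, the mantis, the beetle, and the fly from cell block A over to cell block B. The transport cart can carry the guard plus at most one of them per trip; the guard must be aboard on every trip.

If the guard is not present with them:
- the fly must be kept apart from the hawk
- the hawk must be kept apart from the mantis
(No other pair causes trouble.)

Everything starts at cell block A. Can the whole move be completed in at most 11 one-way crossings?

Counting alone: the guard can take at most 1 across per trip to cell block B, so moving all 6 needs at least 6 loaded trips out, with a return between consecutive ones — at least 11 crossings.
The safety rule pushes this higher. Following every safe sequence of crossings, the most of the 6 that can be at cell block B as the transport cart arrives there on crossing 11 is 5 — never all 6.
So the move cannot be finished within 11 crossings. (The shortest complete plan takes 13:)
1. Guard goes to cell block B with the hawk.  [cell block A: the beetle, the cricket, the fly, the mantis, the spider | cell block B: the hawk]
2. Guard goes back to cell block A alone.  [cell block A: the beetle, the cricket, the fly, the mantis, the spider | cell block B: the hawk]
3. Guard goes to cell block B with the spider.  [cell block A: the beetle, the cricket, the fly, the mantis | cell block B: the hawk, the spider]
4. Guard goes back to cell block A alone.  [cell block A: the beetle, the cricket, the fly, the mantis | cell block B: the hawk, the spider]
5. Guard goes to cell block B with the cricket.  [cell block A: the beetle, the fly, the mantis | cell block B: the cricket, the hawk, the spider]
6. Guard goes back to cell block A alone.  [cell block A: the beetle, the fly, the mantis | cell block B: the cricket, the hawk, the spider]
7. Guard goes to cell block B with the mantis.  [cell block A: the beetle, the fly | cell block B: the cricket, the hawk, the mantis, the spider]
8. Guard goes back to cell block A with the hawk.  [cell block A: the beetle, the fly, the hawk | cell block B: the cricket, the mantis, the spider]
9. Guard goes to cell block B with the fly.  [cell block A: the beetle, the hawk | cell block B: the cricket, the fly, the mantis, the spider]
10. Guard goes back to cell block A alone.  [cell block A: the beetle, the hawk | cell block B: the cricket, the fly, the mantis, the spider]
11. Guard goes to cell block B with the beetle.  [cell block A: the hawk | cell block B: the beetle, the cricket, the fly, the mantis, the spider]
12. Guard goes back to cell block A alone.  [cell block A: the hawk | cell block B: the beetle, the cricket, the fly, the mantis, the spider]
13. Guard goes to cell block B with the hawk.  [cell block A: — | cell block B: the beetle, the cricket, the fly, the hawk, the mantis, the spider]

No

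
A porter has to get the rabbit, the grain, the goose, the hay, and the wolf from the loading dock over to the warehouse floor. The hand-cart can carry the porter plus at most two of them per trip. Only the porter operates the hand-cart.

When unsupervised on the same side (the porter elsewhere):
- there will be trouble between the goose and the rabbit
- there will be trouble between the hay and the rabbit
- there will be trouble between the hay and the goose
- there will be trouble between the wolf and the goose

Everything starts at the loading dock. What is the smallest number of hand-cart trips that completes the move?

7

Counting alone: the porter can take at most 2 across per trip to the warehouse floor, so moving all 5 needs at least 3 loaded trips out, with a return between consecutive ones — at least 5 crossings.
The safety rule pushes this higher. Following every safe sequence of crossings, the most of the 5 that can be at the warehouse floor as the hand-cart arrives there on crossing 5 is 4 — never all 5.
So no plan with fewer than 7 crossings exists, and this one achieves 7:
1. Porter goes to the warehouse floor with the goose and the rabbit.
2. Porter goes back to the loading dock with the rabbit.
3. Porter goes to the warehouse floor with the grain and the rabbit.
4. Porter goes back to the loading dock with the rabbit.
5. Porter goes to the warehouse floor with the rabbit and the wolf.
6. Porter goes back to the loading dock with the goose.
7. Porter goes to the warehouse floor with the goose and the hay.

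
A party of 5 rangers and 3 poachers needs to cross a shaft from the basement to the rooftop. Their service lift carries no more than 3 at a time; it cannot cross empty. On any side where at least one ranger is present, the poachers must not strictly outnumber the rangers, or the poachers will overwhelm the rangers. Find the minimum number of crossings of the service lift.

Counting alone: each trip to the rooftop takes at most 3 across and each return brings at least 1 back, so after t trips out (and t−1 returns) at most 3t − (t−1) of the 8 are across; that first reaches 8 at t = 4, so at least 7 crossings are needed.
The plan below uses exactly 7 crossings, so it is optimal:
1. 2 poachers → the rooftop.  (the basement: 5R 1P; the rooftop: 0R 2P)
2. 1 poacher ← the basement.  (the basement: 5R 2P; the rooftop: 0R 1P)
3. 2 rangers and 1 poacher → the rooftop.  (the basement: 3R 1P; the rooftop: 2R 2P)
4. 1 poacher ← the basement.  (the basement: 3R 2P; the rooftop: 2R 1P)
5. 1 ranger and 2 poachers → the rooftop.  (the basement: 2R 0P; the rooftop: 3R 3P)
6. 1 poacher ← the basement.  (the basement: 2R 1P; the rooftop: 3R 2P)
7. 2 rangers and 1 poacher → the rooftop.  (the basement: 0R 0P; the rooftop: 5R 3P)

7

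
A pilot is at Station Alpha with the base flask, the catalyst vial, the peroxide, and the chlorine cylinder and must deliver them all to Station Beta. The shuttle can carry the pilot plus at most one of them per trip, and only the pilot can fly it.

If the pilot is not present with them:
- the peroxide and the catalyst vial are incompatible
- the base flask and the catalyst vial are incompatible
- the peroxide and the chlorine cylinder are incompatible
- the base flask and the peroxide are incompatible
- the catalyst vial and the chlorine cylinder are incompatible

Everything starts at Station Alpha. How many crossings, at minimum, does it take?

impossible

Whatever the first load, the items left behind include a forbidden pair without the pilot. No opening move is safe, so no plan exists.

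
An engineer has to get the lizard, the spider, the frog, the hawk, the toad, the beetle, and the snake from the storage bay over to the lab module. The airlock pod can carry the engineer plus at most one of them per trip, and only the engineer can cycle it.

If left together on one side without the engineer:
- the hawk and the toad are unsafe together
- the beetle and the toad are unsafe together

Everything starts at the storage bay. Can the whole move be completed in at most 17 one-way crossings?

Yes — this plan uses 15 crossings (≤ 17):
1. Engineer goes to the lab module with the toad.
2. Engineer goes back to the storage bay alone.
3. Engineer goes to the lab module with the lizard.
4. Engineer goes back to the storage bay alone.
5. Engineer goes to the lab module with the spider.
6. Engineer goes back to the storage bay alone.
7. Engineer goes to the lab module with the frog.
8. Engineer goes back to the storage bay alone.
9. Engineer goes to the lab module with the hawk.
10. Engineer goes back to the storage bay with the toad.
11. Engineer goes to the lab module with the beetle.
12. Engineer goes back to the storage bay alone.
13. Engineer goes to the lab module with the snake.
14. Engineer goes back to the storage bay alone.
15. Engineer goes to the lab module with the toad.

Yes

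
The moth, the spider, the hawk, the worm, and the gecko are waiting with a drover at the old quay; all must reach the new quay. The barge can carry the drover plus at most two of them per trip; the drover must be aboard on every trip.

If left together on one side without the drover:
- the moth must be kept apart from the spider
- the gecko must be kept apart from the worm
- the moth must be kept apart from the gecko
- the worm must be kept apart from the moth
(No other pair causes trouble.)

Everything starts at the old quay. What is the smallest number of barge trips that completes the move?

Counting alone: the drover can take at most 2 across per trip to the new quay, so moving all 5 needs at least 3 loaded trips out, with a return between consecutive ones — at least 5 crossings.
The safety rule pushes this higher. Following every safe sequence of crossings, the most of the 5 that can be at the new quay as the barge arrives there on crossing 5 is 4 — never all 5.
So no plan with fewer than 7 crossings exists, and this one achieves 7:
1. Drover goes to the new quay with the moth and the worm.  [the old quay: the gecko, the hawk, the spider | the new quay: the moth, the worm]
2. Drover goes back to the old quay with the moth.  [the old quay: the gecko, the hawk, the moth, the spider | the new quay: the worm]
3. Drover goes to the new quay with the moth and the spider.  [the old quay: the gecko, the hawk | the new quay: the moth, the spider, the worm]
4. Drover goes back to the old quay with the moth.  [the old quay: the gecko, the hawk, the moth | the new quay: the spider, the worm]
5. Drover goes to the new quay with the hawk and the moth.  [the old quay: the gecko | the new quay: the hawk, the moth, the spider, the worm]
6. Drover goes back to the old quay with the moth.  [the old quay: the gecko, the moth | the new quay: the hawk, the spider, the worm]
7. Drover goes to the new quay with the gecko and the moth.  [the old quay: — | the new quay: the gecko, the hawk, the moth, the spider, the worm]

7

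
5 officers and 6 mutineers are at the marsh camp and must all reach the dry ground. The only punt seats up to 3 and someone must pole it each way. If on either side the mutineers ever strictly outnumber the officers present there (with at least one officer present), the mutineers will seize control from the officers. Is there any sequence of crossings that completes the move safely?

The mutineers already outnumber the officers at the marsh camp before anyone moves, so the starting position itself is disallowed.

No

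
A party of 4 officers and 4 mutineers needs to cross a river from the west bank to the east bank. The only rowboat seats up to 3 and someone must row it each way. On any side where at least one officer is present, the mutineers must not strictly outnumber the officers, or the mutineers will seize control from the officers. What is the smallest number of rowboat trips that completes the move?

Counting alone: each trip to the east bank takes at most 3 across and each return brings at least 1 back, so after t trips out (and t−1 returns) at most 3t − (t−1) of the 8 are across; that first reaches 8 at t = 4, so at least 7 crossings are needed.
The safety rule pushes this higher. Following every safe sequence of crossings, the most of the 8 that can be at the east bank as the rowboat arrives there on crossing 7 is 7 — never all 8.
So no plan with fewer than 9 crossings exists, and this one achieves 9:
1. 2 mutineers → the east bank.  (the west bank: 4O 2M; the east bank: 0O 2M)
2. 1 mutineer ← the west bank.  (the west bank: 4O 3M; the east bank: 0O 1M)
3. 3 mutineers → the east bank.  (the west bank: 4O 0M; the east bank: 0O 4M)
4. 1 mutineer ← the west bank.  (the west bank: 4O 1M; the east bank: 0O 3M)
5. 3 officers → the east bank.  (the west bank: 1O 1M; the east bank: 3O 3M)
6. 1 officer and 1 mutineer ← the west bank.  (the west bank: 2O 2M; the east bank: 2O 2M)
7. 2 officers → the east bank.  (the west bank: 0O 2M; the east bank: 4O 2M)
8. 1 mutineer ← the west bank.  (the west bank: 0O 3M; the east bank: 4O 1M)
9. 3 mutineers → the east bank.  (the west bank: 0O 0M; the east bank: 4O 4M)

9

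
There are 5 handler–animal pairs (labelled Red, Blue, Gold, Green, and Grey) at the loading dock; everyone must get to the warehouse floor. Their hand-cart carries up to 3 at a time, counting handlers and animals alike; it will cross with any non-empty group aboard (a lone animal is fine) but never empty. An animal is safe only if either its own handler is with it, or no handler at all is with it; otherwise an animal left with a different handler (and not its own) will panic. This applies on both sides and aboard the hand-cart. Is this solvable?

1. animal Red and handler Red cross → the warehouse floor.
2. handler Red crosses ← the loading dock.
3. animal Blue, animal Gold, and animal Green cross → the warehouse floor.
4. animal Red crosses ← the loading dock.
5. handler Blue, handler Gold, and handler Green cross → the warehouse floor.
6. animal Blue and handler Blue cross ← the loading dock.
7. handler Blue, handler Grey, and handler Red cross → the warehouse floor.
8. animal Gold crosses ← the loading dock.
9. animal Blue and animal Red cross → the warehouse floor.
10. animal Red crosses ← the loading dock.
11. animal Gold, animal Grey, and animal Red cross → the warehouse floor.

Yes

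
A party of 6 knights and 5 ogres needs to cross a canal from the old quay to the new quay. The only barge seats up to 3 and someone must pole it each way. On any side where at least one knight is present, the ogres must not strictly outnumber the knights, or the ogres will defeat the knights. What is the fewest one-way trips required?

9

Counting alone: each trip to the new quay takes at most 3 across and each return brings at least 1 back, so after t trips out (and t−1 returns) at most 3t − (t−1) of the 11 are across; that first reaches 11 at t = 5, so at least 9 crossings are needed.
The plan below uses exactly 9 crossings, so it is optimal:
1. 3 ogres → the new quay.  (the old quay: 6K 2O; the new quay: 0K 3O)
2. 1 ogre ← the old quay.  (the old quay: 6K 3O; the new quay: 0K 2O)
3. 3 knights → the new quay.  (the old quay: 3K 3O; the new quay: 3K 2O)
4. 1 knight ← the old quay.  (the old quay: 4K 3O; the new quay: 2K 2O)
5. 2 knights and 1 ogre → the new quay.  (the old quay: 2K 2O; the new quay: 4K 3O)
6. 1 knight ← the old quay.  (the old quay: 3K 2O; the new quay: 3K 3O)
7. 2 knights and 1 ogre → the new quay.  (the old quay: 1K 1O; the new quay: 5K 4O)
8. 1 knight ← the old quay.  (the old quay: 2K 1O; the new quay: 4K 4O)
9. 2 knights and 1 ogre → the new quay.  (the old quay: 0K 0O; the new quay: 6K 5O)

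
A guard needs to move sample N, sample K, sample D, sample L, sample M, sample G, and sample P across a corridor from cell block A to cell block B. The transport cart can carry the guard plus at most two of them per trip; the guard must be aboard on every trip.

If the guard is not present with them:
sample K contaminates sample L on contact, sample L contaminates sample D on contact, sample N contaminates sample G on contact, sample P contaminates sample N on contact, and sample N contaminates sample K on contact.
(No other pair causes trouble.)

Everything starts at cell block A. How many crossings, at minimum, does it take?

Counting alone: the guard can take at most 2 across per trip to cell block B, so moving all 7 needs at least 4 loaded trips out, with a return between consecutive ones — at least 7 crossings.
The safety rule pushes this higher. Following every safe sequence of crossings, the most of the 7 that can be at cell block B as the transport cart arrives there on crossing 7 is 6 — never all 7.
So no plan with fewer than 9 crossings exists, and this one achieves 9:
1. Guard goes to cell block B with sample L and sample N.  [cell block A: sample D, sample G, sample K, sample M, sample P | cell block B: sample L, sample N]
2. Guard goes back to cell block A alone.  [cell block A: sample D, sample G, sample K, sample M, sample P | cell block B: sample L, sample N]
3. Guard goes to cell block B with sample D.  [cell block A: sample G, sample K, sample M, sample P | cell block B: sample D, sample L, sample N]
4. Guard goes back to cell block A with sample L.  [cell block A: sample G, sample K, sample L, sample M, sample P | cell block B: sample D, sample N]
5. Guard goes to cell block B with sample K and sample M.  [cell block A: sample G, sample L, sample P | cell block B: sample D, sample K, sample M, sample N]
6. Guard goes back to cell block A with sample N.  [cell block A: sample G, sample L, sample N, sample P | cell block B: sample D, sample K, sample M]
7. Guard goes to cell block B with sample G and sample P.  [cell block A: sample L, sample N | cell block B: sample D, sample G, sample K, sample M, sample P]
8. Guard goes back to cell block A alone.  [cell block A: sample L, sample N | cell block B: sample D, sample G, sample K, sample M, sample P]
9. Guard goes to cell block B with sample L and sample N.  [cell block A: — | cell block B: sample D, sample G, sample K, sample L, sample M, sample N, sample P]

9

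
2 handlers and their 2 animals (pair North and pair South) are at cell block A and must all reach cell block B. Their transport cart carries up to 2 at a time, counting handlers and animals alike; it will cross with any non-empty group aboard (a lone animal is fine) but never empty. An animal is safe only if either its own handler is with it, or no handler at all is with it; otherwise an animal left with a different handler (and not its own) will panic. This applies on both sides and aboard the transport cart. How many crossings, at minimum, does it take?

Counting alone: each trip to cell block B takes at most 2 across and each return brings at least 1 back, so after t trips out (and t−1 returns) at most 2t − (t−1) of the 4 are across; that first reaches 4 at t = 3, so at least 5 crossings are needed.
The plan below uses exactly 5 crossings, so it is optimal:
1. animal North and handler North cross → cell block B.
2. handler North crosses ← cell block A.
3. handler North and handler South cross → cell block B.
4. handler South crosses ← cell block A.
5. animal South and handler South cross → cell block B.

5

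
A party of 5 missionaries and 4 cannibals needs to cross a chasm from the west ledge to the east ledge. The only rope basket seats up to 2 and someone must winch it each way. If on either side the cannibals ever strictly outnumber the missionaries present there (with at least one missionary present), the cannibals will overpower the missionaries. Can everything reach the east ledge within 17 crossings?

Yes — this plan uses 15 crossings (≤ 17):
1. 2 cannibals → the east ledge.  (the west ledge: 5M 2C; the east ledge: 0M 2C)
2. 1 cannibal ← the west ledge.  (the west ledge: 5M 3C; the east ledge: 0M 1C)
3. 2 cannibals → the east ledge.  (the west ledge: 5M 1C; the east ledge: 0M 3C)
4. 1 cannibal ← the west ledge.  (the west ledge: 5M 2C; the east ledge: 0M 2C)
5. 2 missionaries → the east ledge.  (the west ledge: 3M 2C; the east ledge: 2M 2C)
6. 1 cannibal ← the west ledge.  (the west ledge: 3M 3C; the east ledge: 2M 1C)
7. 1 missionary and 1 cannibal → the east ledge.  (the west ledge: 2M 2C; the east ledge: 3M 2C)
8. 1 missionary ← the west ledge.  (the west ledge: 3M 2C; the east ledge: 2M 2C)
9. 1 missionary and 1 cannibal → the east ledge.  (the west ledge: 2M 1C; the east ledge: 3M 3C)
10. 1 cannibal ← the west ledge.  (the west ledge: 2M 2C; the east ledge: 3M 2C)
11. 1 missionary and 1 cannibal → the east ledge.  (the west ledge: 1M 1C; the east ledge: 4M 3C)
12. 1 missionary ← the west ledge.  (the west ledge: 2M 1C; the east ledge: 3M 3C)
13. 1 missionary and 1 cannibal → the east ledge.  (the west ledge: 1M 0C; the east ledge: 4M 4C)
14. 1 cannibal ← the west ledge.  (the west ledge: 1M 1C; the east ledge: 4M 3C)
15. 1 missionary and 1 cannibal → the east ledge.  (the west ledge: 0M 0C; the east ledge: 5M 4C)

Yes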